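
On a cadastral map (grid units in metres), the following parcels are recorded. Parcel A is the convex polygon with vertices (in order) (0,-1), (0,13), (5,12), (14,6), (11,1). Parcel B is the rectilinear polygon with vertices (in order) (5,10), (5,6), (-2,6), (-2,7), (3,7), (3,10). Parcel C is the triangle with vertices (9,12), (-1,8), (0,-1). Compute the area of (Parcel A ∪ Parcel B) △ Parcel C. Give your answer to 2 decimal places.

|Parcel A ∪ Parcel B| = 135.
|(Parcel A ∪ Parcel B) ∩ Parcel C| = 41.4842.
|(Parcel A ∪ Parcel B) △ Parcel C| = 135 + 47 − 82.9684 = 99.03.

99.03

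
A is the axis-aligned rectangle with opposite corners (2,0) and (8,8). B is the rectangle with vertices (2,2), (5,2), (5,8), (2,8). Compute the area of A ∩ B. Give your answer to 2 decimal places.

18.00

|A∩B|: x∈[2,5], y∈[2,8] → 3·6 = 18.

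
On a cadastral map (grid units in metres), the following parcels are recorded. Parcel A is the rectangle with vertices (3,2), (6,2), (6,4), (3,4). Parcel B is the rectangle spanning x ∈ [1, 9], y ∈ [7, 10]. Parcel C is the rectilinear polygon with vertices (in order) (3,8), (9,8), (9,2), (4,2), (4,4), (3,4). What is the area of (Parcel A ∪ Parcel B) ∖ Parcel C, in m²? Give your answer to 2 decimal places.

|Parcel A ∪ Parcel B| = 30.
|(Parcel A ∪ Parcel B) ∩ Parcel C| = 10.
|(Parcel A ∪ Parcel B) ∖ Parcel C| = 30 − 10 = 20.00.

20.00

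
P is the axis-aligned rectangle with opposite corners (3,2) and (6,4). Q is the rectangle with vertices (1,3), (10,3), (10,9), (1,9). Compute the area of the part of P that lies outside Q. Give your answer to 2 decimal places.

|P∩Q|: x∈[3,6], y∈[3,4] → 3·1 = 3.
|P| = 6.
|P ∖ Q| = |P| − |P∩Q| = 6 − 3 = 3.00.

3.00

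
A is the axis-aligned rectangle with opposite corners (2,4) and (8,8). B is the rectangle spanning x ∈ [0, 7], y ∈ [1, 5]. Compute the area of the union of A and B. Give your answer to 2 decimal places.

47.00

By inclusion–exclusion:
Individual areas: |A| = 24, |B| = 28.
|A∩B|: x∈[2,7], y∈[4,5] → 5·1 = 5.
|A ∪ B| = 52 − 5 = 47.00.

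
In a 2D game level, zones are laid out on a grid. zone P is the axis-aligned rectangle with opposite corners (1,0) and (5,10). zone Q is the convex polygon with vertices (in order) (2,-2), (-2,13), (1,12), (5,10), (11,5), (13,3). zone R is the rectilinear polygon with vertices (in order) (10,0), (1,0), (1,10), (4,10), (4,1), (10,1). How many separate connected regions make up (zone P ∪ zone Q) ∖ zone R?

(zone P ∪ zone Q) ∖ zone R splits into 2 disjoint pieces (area 68.975, area 4.9333).

2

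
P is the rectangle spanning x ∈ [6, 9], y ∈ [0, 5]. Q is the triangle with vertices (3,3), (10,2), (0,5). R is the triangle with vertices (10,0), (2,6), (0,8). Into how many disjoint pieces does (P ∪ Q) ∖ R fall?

(P ∪ Q) ∖ R splits into 2 disjoint pieces (area 9.8234, area 9.0786).

2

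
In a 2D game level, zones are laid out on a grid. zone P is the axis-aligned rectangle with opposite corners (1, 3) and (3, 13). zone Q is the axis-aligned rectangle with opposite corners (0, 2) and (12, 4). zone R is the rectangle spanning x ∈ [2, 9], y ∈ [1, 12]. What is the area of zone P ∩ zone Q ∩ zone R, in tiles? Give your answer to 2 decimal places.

1.00

The intersection is the polygon with vertices (2,3), (2,4), (3,4), (3,3).
By the shoelace formula its area is 1.00.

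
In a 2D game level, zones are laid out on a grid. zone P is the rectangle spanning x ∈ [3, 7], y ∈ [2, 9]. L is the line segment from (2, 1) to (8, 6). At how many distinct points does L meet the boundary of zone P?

The segment meets the boundary at (7,5.167), (3.2,2).

2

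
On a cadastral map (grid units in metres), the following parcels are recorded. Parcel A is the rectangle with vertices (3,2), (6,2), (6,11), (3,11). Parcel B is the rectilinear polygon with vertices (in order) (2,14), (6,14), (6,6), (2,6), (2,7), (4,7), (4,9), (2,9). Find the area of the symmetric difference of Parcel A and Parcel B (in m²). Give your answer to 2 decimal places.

|Parcel A| = 27, |Parcel B| = 28, |Parcel A∩Parcel B| = 13.
|Parcel A △ Parcel B| = |Parcel A| + |Parcel B| − 2·|Parcel A∩Parcel B| = 27 + 28 − 26 = 29.00.

29.00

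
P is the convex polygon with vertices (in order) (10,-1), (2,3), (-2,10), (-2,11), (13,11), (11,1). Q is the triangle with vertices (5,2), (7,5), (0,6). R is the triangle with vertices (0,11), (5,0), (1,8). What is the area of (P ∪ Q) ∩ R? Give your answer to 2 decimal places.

The region (P ∪ Q) ∩ R is the polygon with vertices (4,2), (1,8), (0,11), (4.118,1.941).
By the shoelace formula its area is 1.91.

1.91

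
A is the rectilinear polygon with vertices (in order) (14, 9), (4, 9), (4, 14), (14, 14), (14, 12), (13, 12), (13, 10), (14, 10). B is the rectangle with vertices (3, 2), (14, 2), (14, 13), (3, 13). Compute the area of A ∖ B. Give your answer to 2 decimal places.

|A| = 48, |A∩B| = 38.
|A ∖ B| = |A| − |A∩B| = 48 − 38 = 10.00.

10.00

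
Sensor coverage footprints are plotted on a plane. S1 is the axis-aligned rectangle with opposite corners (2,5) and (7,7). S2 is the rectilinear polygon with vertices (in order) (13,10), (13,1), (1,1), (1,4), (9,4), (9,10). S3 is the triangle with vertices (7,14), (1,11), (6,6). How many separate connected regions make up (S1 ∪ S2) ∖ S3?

(S1 ∪ S2) ∖ S3 splits into 2 disjoint pieces (area 9.4375, area 60).

2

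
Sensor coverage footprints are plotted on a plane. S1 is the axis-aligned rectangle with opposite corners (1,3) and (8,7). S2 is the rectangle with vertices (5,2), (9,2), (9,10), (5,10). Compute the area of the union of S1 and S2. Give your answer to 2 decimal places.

By inclusion–exclusion:
Individual areas: |S1| = 28, |S2| = 32.
|S1∩S2|: x∈[5,8], y∈[3,7] → 3·4 = 12.
|S1 ∪ S2| = 60 − 12 = 48.00.

48.00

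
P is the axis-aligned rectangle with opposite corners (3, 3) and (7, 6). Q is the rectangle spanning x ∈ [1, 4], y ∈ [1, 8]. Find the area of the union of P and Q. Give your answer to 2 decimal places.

By inclusion–exclusion:
Individual areas: |P| = 12, |Q| = 21.
|P∩Q|: x∈[3,4], y∈[3,6] → 1·3 = 3.
|P ∪ Q| = 33 − 3 = 30.00.

30.00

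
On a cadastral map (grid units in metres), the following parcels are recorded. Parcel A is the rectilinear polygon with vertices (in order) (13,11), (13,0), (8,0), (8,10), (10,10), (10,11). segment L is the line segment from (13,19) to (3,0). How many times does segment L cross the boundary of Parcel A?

The segment meets the boundary at (8,9.5), (8.263,10).

2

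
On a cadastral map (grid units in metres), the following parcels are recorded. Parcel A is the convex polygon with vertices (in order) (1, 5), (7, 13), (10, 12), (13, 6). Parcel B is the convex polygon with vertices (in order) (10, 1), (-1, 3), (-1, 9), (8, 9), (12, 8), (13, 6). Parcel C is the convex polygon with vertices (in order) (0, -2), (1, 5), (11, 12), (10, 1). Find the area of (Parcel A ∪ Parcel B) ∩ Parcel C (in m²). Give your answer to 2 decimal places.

61.94

The region (Parcel A ∪ Parcel B) ∩ Parcel C is the polygon with vertices (10.846,10.308), (10,1), (0.671,2.696), (1,5), (10.259,11.482).
By the shoelace formula its area is 61.94.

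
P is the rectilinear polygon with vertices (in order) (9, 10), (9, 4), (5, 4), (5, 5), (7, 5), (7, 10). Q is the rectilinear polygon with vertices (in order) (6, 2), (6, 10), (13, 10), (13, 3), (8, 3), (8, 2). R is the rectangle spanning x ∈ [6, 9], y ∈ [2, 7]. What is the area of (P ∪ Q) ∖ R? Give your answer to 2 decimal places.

|P ∪ Q| = 52.
|(P ∪ Q) ∩ R| = 14.
|(P ∪ Q) ∖ R| = 52 − 14 = 38.00.

38.00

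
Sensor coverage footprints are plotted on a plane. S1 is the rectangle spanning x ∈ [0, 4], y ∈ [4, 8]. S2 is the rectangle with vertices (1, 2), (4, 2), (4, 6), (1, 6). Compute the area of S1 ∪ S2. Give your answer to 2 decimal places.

By inclusion–exclusion:
Individual areas: |S1| = 16, |S2| = 12.
|S1∩S2|: x∈[1,4], y∈[4,6] → 3·2 = 6.
|S1 ∪ S2| = 28 − 6 = 22.00.

22.00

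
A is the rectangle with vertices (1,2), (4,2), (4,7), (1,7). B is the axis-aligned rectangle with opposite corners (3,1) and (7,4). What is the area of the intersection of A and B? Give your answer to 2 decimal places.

|A∩B|: x∈[3,4], y∈[2,4] → 1·2 = 2.

2.00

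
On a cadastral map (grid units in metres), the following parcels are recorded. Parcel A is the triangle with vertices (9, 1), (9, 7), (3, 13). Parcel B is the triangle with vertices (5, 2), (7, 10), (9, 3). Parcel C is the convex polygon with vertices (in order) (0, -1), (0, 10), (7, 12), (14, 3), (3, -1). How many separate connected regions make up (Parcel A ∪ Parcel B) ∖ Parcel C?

(Parcel A ∪ Parcel B) ∖ Parcel C splits into 2 disjoint pieces (area 0.007, area 0.7812).

2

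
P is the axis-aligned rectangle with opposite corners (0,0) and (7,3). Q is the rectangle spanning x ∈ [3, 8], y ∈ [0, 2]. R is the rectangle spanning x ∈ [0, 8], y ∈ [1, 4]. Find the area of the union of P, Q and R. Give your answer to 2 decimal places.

By inclusion–exclusion:
Individual areas: |P| = 21, |Q| = 10, |R| = 24.
|P∩Q|: x∈[3,7], y∈[0,2] → 4·2 = 8.
|P∩R|: x∈[0,7], y∈[1,3] → 7·2 = 14.
|Q∩R|: x∈[3,8], y∈[1,2] → 5·1 = 5.
|P∩Q∩R| = 4.
|P ∪ Q ∪ R| = 55 − 27 + 4 = 32.00.

32.00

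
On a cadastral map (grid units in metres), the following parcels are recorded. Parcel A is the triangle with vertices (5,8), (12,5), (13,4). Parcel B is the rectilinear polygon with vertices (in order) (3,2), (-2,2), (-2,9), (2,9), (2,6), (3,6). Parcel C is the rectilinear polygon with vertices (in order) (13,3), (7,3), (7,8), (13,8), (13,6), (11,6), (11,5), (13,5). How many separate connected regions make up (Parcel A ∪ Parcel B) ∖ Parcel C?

3

(Parcel A ∪ Parcel B) ∖ Parcel C splits into 3 disjoint pieces (area 0.1429, area 0.2143, area 32).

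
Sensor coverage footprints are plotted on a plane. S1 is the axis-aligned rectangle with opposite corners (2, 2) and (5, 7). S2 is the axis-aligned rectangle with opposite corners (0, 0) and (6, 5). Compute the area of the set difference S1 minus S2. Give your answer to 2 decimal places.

6.00

|S1∩S2|: x∈[2,5], y∈[2,5] → 3·3 = 9.
|S1| = 15.
|S1 ∖ S2| = |S1| − |S1∩S2| = 15 − 9 = 6.00.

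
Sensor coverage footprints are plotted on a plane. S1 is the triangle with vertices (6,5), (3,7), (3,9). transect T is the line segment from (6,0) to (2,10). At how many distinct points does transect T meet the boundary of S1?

The segment meets the boundary at (3,7.5), (3.273,6.818).

2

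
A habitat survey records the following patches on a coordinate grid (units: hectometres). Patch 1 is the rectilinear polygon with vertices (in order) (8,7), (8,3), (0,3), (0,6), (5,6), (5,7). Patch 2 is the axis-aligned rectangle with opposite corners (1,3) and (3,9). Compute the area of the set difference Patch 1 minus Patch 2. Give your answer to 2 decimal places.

21.00

|Patch 1| = 27, |Patch 1∩Patch 2| = 6.
|Patch 1 ∖ Patch 2| = |Patch 1| − |Patch 1∩Patch 2| = 27 − 6 = 21.00.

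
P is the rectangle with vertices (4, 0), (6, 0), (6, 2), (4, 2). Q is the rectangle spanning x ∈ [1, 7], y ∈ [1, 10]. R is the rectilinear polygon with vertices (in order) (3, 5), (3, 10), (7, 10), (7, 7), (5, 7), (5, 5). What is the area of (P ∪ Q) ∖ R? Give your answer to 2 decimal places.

40.00

|P ∪ Q| = 56.
|(P ∪ Q) ∩ R| = 16.
|(P ∪ Q) ∖ R| = 56 − 16 = 40.00.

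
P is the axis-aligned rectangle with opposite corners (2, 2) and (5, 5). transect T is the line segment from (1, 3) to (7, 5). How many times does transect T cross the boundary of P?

The segment meets the boundary at (5,4.333), (2,3.333).

2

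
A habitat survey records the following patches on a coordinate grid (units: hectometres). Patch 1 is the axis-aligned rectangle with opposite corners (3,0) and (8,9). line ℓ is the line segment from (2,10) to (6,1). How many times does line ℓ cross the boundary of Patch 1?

1

The segment meets the boundary at (3,7.75).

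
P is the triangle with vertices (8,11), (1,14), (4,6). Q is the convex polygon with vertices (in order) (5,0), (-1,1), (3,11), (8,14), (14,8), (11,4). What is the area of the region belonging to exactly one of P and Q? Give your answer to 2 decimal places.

108.36

|P| = 23.5, |Q| = 119.5, |P∩Q| = 17.3185.
|P △ Q| = |P| + |Q| − 2·|P∩Q| = 23.5 + 119.5 − 34.6371 = 108.36.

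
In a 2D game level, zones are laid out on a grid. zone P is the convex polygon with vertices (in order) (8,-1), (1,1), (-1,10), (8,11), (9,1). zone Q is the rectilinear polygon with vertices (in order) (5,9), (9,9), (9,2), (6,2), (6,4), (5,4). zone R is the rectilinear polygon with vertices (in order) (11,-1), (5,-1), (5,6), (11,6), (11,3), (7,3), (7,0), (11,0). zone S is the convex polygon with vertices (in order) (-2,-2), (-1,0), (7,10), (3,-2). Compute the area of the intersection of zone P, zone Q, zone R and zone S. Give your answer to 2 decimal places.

0.67

The intersection is the polygon with vertices (5,6), (5.667,6), (5,4).
By the shoelace formula its area is 0.67.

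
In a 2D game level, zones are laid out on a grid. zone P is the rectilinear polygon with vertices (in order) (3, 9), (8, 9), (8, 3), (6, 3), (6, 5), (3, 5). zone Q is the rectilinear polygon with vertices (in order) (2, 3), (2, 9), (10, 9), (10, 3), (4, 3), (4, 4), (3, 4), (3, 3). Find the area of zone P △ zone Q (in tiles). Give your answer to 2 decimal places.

|zone P| = 24, |zone Q| = 47, |zone P∩zone Q| = 24.
|zone P △ zone Q| = |zone P| + |zone Q| − 2·|zone P∩zone Q| = 24 + 47 − 48 = 23.00.

23.00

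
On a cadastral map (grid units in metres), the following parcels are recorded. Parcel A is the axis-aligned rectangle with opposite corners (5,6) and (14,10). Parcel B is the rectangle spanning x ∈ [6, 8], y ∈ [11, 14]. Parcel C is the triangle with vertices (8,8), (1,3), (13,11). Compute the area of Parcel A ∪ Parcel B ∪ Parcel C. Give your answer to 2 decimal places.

42.53

By inclusion–exclusion:
Individual areas: |Parcel A| = 36, |Parcel B| = 6, |Parcel C| = 2.
|Parcel A∩Parcel B| = 0 (no overlap).
|Parcel A∩Parcel C| = 1.4667.
|Parcel B∩Parcel C| = 0.
|Parcel A∩Parcel B∩Parcel C| = 0.
|Parcel A ∪ Parcel B ∪ Parcel C| = 44 − 1.4667 + 0 = 42.53.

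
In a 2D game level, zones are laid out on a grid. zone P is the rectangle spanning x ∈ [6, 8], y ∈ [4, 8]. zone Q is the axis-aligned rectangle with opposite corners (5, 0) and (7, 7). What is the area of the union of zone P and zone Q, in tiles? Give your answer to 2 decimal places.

By inclusion–exclusion:
Individual areas: |zone P| = 8, |zone Q| = 14.
|zone P∩zone Q|: x∈[6,7], y∈[4,7] → 1·3 = 3.
|zone P ∪ zone Q| = 22 − 3 = 19.00.

19.00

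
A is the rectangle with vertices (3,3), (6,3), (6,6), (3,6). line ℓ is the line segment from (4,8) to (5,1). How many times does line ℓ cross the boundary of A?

2

The segment meets the boundary at (4.714,3), (4.286,6).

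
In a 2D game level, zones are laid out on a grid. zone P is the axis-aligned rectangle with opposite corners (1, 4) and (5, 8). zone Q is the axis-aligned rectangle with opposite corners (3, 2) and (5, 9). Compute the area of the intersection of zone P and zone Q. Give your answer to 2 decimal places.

8.00

|zone P∩zone Q|: x∈[3,5], y∈[4,8] → 2·4 = 8.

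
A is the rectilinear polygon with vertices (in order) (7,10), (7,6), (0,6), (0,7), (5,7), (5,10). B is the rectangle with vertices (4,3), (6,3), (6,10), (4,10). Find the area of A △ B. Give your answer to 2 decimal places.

17.00

|A| = 13, |B| = 14, |A∩B| = 5.
|A △ B| = |A| + |B| − 2·|A∩B| = 13 + 14 − 10 = 17.00.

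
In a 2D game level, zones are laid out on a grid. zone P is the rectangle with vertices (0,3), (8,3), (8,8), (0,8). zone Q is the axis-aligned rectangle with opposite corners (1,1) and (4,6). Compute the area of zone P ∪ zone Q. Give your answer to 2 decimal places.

By inclusion–exclusion:
Individual areas: |zone P| = 40, |zone Q| = 15.
|zone P∩zone Q|: x∈[1,4], y∈[3,6] → 3·3 = 9.
|zone P ∪ zone Q| = 55 − 9 = 46.00.

46.00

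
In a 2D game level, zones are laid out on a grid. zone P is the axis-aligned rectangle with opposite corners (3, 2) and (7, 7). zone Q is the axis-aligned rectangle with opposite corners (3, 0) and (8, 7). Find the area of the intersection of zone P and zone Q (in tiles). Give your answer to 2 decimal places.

20.00

|zone P∩zone Q|: x∈[3,7], y∈[2,7] → 4·5 = 20.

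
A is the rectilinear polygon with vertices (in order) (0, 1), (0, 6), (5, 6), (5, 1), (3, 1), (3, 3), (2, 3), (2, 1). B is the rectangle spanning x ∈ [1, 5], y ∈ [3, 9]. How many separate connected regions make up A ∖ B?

A ∖ B splits into 2 disjoint pieces (area 7, area 4).

2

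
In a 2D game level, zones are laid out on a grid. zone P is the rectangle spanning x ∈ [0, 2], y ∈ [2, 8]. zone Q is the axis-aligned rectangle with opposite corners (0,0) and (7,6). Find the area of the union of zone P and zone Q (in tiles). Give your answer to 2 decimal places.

46.00

By inclusion–exclusion:
Individual areas: |zone P| = 12, |zone Q| = 42.
|zone P∩zone Q|: x∈[0,2], y∈[2,6] → 2·4 = 8.
|zone P ∪ zone Q| = 54 − 8 = 46.00.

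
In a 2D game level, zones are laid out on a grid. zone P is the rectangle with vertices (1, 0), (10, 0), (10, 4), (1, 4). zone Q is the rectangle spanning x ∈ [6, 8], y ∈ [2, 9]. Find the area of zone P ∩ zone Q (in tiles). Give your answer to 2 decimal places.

4.00

|zone P∩zone Q|: x∈[6,8], y∈[2,4] → 2·2 = 4.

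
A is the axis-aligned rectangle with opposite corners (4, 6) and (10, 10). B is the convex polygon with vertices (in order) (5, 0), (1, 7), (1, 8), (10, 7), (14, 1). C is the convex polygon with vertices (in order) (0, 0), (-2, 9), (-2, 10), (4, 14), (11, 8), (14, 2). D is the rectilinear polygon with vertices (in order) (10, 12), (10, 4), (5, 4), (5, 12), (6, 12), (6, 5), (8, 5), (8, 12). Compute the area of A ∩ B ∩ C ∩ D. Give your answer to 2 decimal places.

3.72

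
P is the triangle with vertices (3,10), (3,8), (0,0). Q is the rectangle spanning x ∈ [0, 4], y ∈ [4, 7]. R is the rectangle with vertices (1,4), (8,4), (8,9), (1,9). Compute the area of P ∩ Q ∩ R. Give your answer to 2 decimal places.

The intersection is the polygon with vertices (1.2,4), (2.1,7), (2.625,7), (1.5,4).
By the shoelace formula its area is 1.24.

1.24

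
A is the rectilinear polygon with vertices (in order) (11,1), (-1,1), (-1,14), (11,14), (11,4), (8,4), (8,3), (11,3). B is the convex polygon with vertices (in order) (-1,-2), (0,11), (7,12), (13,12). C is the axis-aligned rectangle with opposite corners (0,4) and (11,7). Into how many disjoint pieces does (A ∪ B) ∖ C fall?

(A ∪ B) ∖ C is a single connected region.

1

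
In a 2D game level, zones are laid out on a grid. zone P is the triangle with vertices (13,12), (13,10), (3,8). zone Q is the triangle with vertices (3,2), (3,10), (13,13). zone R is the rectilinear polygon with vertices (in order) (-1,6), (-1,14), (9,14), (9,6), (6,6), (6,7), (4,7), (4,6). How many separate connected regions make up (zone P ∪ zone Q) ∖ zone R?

(zone P ∪ zone Q) ∖ zone R splits into 2 disjoint pieces (area 10.6857, area 9.2727).

2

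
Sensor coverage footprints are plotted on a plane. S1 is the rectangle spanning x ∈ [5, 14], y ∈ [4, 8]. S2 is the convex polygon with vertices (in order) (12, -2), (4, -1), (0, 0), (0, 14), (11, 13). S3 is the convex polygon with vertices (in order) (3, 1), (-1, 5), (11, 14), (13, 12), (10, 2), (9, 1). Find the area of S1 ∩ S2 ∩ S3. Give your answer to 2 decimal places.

24.50

The intersection is the polygon with vertices (5,8), (11.333,8), (11.418,6.727), (10.6,4), (5,4).
By the shoelace formula its area is 24.50.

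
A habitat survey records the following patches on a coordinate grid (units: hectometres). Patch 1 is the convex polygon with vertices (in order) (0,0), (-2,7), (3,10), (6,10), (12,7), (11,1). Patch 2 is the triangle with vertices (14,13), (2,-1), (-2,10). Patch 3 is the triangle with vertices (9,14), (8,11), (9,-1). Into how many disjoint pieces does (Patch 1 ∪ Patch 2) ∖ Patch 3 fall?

(Patch 1 ∪ Patch 2) ∖ Patch 3 splits into 2 disjoint pieces (area 103.5177, area 29.1381).

2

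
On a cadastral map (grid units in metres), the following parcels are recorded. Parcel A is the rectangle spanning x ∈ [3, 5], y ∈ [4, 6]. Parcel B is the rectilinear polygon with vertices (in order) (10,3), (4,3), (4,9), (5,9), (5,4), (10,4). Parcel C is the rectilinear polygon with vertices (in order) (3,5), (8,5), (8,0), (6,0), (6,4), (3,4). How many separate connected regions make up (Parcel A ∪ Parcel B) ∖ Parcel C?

(Parcel A ∪ Parcel B) ∖ Parcel C splits into 3 disjoint pieces (area 2, area 2, area 5).

3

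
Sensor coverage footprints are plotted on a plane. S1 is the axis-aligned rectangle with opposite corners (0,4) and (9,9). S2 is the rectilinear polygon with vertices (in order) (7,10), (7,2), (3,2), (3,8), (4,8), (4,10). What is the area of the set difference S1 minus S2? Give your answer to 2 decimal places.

26.00

|S1| = 45, |S1∩S2| = 19.
|S1 ∖ S2| = |S1| − |S1∩S2| = 45 − 19 = 26.00.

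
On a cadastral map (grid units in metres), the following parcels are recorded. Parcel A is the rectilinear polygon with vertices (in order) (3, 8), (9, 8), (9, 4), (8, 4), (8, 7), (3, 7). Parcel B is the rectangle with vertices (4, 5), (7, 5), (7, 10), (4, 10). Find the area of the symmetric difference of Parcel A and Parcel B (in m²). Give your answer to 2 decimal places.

|Parcel A| = 9, |Parcel B| = 15, |Parcel A∩Parcel B| = 3.
|Parcel A △ Parcel B| = |Parcel A| + |Parcel B| − 2·|Parcel A∩Parcel B| = 9 + 15 − 6 = 18.00.

18.00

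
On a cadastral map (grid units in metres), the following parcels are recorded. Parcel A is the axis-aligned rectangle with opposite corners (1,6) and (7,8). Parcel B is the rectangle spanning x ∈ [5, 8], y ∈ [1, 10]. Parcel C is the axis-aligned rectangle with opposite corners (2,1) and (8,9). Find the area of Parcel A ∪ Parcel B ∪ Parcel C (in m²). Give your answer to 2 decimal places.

By inclusion–exclusion:
Individual areas: |Parcel A| = 12, |Parcel B| = 27, |Parcel C| = 48.
|Parcel A∩Parcel B|: x∈[5,7], y∈[6,8] → 2·2 = 4.
|Parcel A∩Parcel C|: x∈[2,7], y∈[6,8] → 5·2 = 10.
|Parcel B∩Parcel C|: x∈[5,8], y∈[1,9] → 3·8 = 24.
|Parcel A∩Parcel B∩Parcel C| = 4.
|Parcel A ∪ Parcel B ∪ Parcel C| = 87 − 38 + 4 = 53.00.

53.00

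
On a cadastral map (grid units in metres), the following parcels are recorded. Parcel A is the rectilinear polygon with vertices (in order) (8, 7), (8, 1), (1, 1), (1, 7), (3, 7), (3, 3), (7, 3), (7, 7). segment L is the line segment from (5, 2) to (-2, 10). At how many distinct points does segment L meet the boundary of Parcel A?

The segment meets the boundary at (1,6.571), (3,4.286), (4.125,3).

3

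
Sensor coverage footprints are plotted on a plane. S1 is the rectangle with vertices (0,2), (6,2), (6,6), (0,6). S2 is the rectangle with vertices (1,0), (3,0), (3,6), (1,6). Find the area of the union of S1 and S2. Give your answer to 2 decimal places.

28.00

By inclusion–exclusion:
Individual areas: |S1| = 24, |S2| = 12.
|S1∩S2|: x∈[1,3], y∈[2,6] → 2·4 = 8.
|S1 ∪ S2| = 36 − 8 = 28.00.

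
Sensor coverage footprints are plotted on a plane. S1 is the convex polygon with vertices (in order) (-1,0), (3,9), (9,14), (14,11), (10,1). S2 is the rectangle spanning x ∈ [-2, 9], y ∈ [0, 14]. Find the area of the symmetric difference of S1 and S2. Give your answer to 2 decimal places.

109.09

|S1| = 120, |S2| = 154, |S1∩S2| = 82.4545.
|S1 △ S2| = |S1| + |S2| − 2·|S1∩S2| = 120 + 154 − 164.9091 = 109.09.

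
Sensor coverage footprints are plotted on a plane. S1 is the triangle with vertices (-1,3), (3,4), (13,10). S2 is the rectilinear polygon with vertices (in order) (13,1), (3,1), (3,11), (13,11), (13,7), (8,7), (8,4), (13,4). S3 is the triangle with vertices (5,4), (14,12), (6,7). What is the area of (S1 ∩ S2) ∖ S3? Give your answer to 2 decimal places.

2.85

|S1 ∩ S2| = 5.
|(S1 ∩ S2) ∩ S3| = 2.1505.
|(S1 ∩ S2) ∖ S3| = 5 − 2.1505 = 2.85.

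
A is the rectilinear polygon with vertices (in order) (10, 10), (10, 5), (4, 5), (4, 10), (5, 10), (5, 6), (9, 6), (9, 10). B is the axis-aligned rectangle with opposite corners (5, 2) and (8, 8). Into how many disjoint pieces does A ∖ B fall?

2

A ∖ B splits into 2 disjoint pieces (area 6, area 5).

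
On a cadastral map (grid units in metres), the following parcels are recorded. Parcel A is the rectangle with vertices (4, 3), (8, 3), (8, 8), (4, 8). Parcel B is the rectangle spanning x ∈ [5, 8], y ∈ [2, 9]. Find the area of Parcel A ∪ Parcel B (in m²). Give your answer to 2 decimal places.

By inclusion–exclusion:
Individual areas: |Parcel A| = 20, |Parcel B| = 21.
|Parcel A∩Parcel B|: x∈[5,8], y∈[3,8] → 3·5 = 15.
|Parcel A ∪ Parcel B| = 41 − 15 = 26.00.

26.00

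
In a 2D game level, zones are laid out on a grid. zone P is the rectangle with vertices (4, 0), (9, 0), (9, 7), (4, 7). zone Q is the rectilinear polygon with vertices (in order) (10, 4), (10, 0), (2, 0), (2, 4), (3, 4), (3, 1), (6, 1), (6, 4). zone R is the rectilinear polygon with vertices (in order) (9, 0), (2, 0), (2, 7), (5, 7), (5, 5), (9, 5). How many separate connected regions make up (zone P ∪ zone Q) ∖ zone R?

2

(zone P ∪ zone Q) ∖ zone R splits into 2 disjoint pieces (area 8, area 4).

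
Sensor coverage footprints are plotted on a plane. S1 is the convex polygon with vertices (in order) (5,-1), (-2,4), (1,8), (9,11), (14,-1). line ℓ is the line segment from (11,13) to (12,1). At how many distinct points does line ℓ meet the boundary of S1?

1

The segment meets the boundary at (11.708,4.5).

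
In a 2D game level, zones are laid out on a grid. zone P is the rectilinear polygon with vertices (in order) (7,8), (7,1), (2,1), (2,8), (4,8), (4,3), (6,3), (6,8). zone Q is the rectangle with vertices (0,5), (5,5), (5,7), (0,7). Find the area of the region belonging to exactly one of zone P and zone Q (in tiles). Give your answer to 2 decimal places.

|zone P| = 25, |zone Q| = 10, |zone P∩zone Q| = 4.
|zone P △ zone Q| = |zone P| + |zone Q| − 2·|zone P∩zone Q| = 25 + 10 − 8 = 27.00.

27.00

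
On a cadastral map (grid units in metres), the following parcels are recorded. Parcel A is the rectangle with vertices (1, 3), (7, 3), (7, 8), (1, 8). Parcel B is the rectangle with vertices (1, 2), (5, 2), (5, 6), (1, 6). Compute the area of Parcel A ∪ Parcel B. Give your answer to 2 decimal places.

34.00

By inclusion–exclusion:
Individual areas: |Parcel A| = 30, |Parcel B| = 16.
|Parcel A∩Parcel B|: x∈[1,5], y∈[3,6] → 4·3 = 12.
|Parcel A ∪ Parcel B| = 46 − 12 = 34.00.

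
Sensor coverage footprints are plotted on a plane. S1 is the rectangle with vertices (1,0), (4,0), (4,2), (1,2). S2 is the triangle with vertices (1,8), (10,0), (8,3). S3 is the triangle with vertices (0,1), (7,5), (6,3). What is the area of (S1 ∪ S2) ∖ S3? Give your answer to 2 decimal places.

10.41

|S1 ∪ S2| = 11.5.
|(S1 ∪ S2) ∩ S3| = 1.0894.
|(S1 ∪ S2) ∖ S3| = 11.5 − 1.0894 = 10.41.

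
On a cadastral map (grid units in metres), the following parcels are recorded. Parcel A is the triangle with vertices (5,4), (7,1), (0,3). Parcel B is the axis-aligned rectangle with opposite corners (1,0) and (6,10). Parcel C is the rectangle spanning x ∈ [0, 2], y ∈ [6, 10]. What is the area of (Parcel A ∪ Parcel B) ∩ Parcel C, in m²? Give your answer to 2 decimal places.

The region (Parcel A ∪ Parcel B) ∩ Parcel C is the polygon with vertices (1,10), (2,10), (2,6), (1,6).
By the shoelace formula its area is 4.00.

4.00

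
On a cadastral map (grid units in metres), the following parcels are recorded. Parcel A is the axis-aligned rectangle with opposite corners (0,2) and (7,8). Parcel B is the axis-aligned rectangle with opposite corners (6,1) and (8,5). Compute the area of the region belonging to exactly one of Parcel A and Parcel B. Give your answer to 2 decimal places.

44.00

|Parcel A∩Parcel B|: x∈[6,7], y∈[2,5] → 1·3 = 3.
|Parcel A △ Parcel B| = |Parcel A| + |Parcel B| − 2·|Parcel A∩Parcel B| = 42 + 8 − 6 = 44.00.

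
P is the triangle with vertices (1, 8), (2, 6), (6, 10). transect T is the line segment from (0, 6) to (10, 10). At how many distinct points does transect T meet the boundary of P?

The segment meets the boundary at (3.333,7.333), (1.667,6.667).

2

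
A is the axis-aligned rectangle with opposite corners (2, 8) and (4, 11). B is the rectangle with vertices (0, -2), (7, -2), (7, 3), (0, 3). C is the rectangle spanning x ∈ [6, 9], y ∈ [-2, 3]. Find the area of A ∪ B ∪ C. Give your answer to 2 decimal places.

51.00

By inclusion–exclusion:
Individual areas: |A| = 6, |B| = 35, |C| = 15.
|A∩B| = 0 (no overlap).
|A∩C| = 0 (no overlap).
|B∩C|: x∈[6,7], y∈[-2,3] → 1·5 = 5.
|A∩B∩C| = 0.
|A ∪ B ∪ C| = 56 − 5 + 0 = 51.00.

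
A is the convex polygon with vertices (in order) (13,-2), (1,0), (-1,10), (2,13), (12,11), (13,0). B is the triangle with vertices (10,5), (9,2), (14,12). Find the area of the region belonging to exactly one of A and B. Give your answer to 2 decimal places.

160.30

|A| = 162, |B| = 2.5, |A∩B| = 2.1011.
|A △ B| = |A| + |B| − 2·|A∩B| = 162 + 2.5 − 4.2021 = 160.30.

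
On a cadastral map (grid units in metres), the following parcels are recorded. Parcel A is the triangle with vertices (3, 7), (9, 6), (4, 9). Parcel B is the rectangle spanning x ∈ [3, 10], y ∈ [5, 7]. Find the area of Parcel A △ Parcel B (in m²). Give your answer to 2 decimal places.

|Parcel A| = 6.5, |Parcel B| = 14, |Parcel A∩Parcel B| = 2.1667.
|Parcel A △ Parcel B| = |Parcel A| + |Parcel B| − 2·|Parcel A∩Parcel B| = 6.5 + 14 − 4.3333 = 16.17.

16.17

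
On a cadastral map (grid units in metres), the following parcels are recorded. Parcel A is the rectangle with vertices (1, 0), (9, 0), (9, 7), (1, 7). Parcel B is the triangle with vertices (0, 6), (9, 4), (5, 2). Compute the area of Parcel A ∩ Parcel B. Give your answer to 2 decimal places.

The intersection is the polygon with vertices (1,5.778), (9,4), (5,2), (1,5.2).
By the shoelace formula its area is 12.71.

12.71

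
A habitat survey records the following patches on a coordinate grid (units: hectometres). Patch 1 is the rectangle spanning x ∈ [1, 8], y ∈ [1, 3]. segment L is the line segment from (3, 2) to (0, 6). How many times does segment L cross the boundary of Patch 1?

1

The segment meets the boundary at (2.25,3).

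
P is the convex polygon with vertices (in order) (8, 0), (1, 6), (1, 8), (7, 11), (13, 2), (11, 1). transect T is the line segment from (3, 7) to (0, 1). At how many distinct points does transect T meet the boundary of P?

The segment meets the boundary at (2.05,5.1).

1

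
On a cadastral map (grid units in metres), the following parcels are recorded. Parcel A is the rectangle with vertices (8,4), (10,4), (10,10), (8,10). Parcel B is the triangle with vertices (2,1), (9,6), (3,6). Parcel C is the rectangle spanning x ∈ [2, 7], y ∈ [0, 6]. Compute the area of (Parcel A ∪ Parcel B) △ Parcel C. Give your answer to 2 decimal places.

|Parcel A ∪ Parcel B| = 26.6429.
|(Parcel A ∪ Parcel B) ∩ Parcel C| = 13.5714.
|(Parcel A ∪ Parcel B) △ Parcel C| = 26.6429 + 30 − 27.1429 = 29.50.

29.50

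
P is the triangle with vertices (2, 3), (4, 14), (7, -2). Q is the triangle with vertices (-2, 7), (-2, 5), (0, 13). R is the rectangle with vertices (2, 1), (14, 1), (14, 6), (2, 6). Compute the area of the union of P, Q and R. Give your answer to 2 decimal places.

By inclusion–exclusion:
Individual areas: |P| = 32.5, |Q| = 2, |R| = 60.
|P∩Q| = 0.
|P∩R| = 17.0256.
|Q∩R| = 0.
|P∩Q∩R| = 0.
|P ∪ Q ∪ R| = 94.5 − 17.0256 + 0 = 77.47.

77.47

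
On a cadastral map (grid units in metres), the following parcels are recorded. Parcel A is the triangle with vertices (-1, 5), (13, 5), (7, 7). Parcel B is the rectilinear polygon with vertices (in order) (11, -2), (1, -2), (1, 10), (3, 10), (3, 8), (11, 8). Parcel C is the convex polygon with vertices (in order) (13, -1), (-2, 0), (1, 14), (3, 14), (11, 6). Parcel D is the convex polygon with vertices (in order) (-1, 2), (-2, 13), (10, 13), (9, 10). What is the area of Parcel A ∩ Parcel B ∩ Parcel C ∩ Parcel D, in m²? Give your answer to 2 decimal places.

2.06

The intersection is the polygon with vertices (4.455,6.364), (2.75,5), (1,5), (1,5.5).
By the shoelace formula its area is 2.06.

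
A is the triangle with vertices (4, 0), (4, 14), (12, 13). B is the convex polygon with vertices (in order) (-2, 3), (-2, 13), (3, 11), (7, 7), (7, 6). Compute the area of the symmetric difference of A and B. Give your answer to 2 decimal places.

|A| = 56, |B| = 55.5, |A∩B| = 9.
|A △ B| = |A| + |B| − 2·|A∩B| = 56 + 55.5 − 18 = 93.50.

93.50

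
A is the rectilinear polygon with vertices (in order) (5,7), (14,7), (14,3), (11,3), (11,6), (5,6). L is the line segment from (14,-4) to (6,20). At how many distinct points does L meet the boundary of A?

4

The segment meets the boundary at (10.667,6), (11.667,3), (10.333,7), (11,5).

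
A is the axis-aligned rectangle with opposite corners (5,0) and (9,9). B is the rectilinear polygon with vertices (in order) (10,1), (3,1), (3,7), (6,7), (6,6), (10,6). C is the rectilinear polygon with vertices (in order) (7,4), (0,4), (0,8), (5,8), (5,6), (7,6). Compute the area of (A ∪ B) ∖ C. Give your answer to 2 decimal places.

|A ∪ B| = 53.
|(A ∪ B) ∩ C| = 10.
|(A ∪ B) ∖ C| = 53 − 10 = 43.00.

43.00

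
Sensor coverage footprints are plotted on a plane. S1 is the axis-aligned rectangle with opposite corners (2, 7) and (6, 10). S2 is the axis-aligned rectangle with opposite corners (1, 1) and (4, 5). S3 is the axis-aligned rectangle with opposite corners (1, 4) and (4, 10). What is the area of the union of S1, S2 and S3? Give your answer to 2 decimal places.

33.00

By inclusion–exclusion:
Individual areas: |S1| = 12, |S2| = 12, |S3| = 18.
|S1∩S2| = 0 (no overlap).
|S1∩S3|: x∈[2,4], y∈[7,10] → 2·3 = 6.
|S2∩S3|: x∈[1,4], y∈[4,5] → 3·1 = 3.
|S1∩S2∩S3| = 0.
|S1 ∪ S2 ∪ S3| = 42 − 9 + 0 = 33.00.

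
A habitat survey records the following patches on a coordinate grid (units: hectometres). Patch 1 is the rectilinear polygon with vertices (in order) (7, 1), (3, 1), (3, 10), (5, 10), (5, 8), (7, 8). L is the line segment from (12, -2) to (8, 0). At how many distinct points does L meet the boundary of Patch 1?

0

The segment lies entirely outside Patch 1 and never meets its boundary.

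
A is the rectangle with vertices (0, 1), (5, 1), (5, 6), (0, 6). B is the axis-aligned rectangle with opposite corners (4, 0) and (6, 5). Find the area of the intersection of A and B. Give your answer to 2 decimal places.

|A∩B|: x∈[4,5], y∈[1,5] → 1·4 = 4.

4.00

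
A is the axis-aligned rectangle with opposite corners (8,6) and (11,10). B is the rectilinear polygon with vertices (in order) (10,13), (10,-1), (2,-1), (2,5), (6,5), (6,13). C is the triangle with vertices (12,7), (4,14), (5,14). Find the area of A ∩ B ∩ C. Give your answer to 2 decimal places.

0.39

The intersection is the polygon with vertices (9,10), (10,9), (10,8.75), (8.571,10).
By the shoelace formula its area is 0.39.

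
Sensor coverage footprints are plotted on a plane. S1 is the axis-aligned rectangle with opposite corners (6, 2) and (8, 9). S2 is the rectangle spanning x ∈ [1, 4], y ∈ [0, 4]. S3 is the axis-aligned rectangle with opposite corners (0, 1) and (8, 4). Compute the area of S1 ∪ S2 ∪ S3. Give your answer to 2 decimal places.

By inclusion–exclusion:
Individual areas: |S1| = 14, |S2| = 12, |S3| = 24.
|S1∩S2| = 0 (no overlap).
|S1∩S3|: x∈[6,8], y∈[2,4] → 2·2 = 4.
|S2∩S3|: x∈[1,4], y∈[1,4] → 3·3 = 9.
|S1∩S2∩S3| = 0.
|S1 ∪ S2 ∪ S3| = 50 − 13 + 0 = 37.00.

37.00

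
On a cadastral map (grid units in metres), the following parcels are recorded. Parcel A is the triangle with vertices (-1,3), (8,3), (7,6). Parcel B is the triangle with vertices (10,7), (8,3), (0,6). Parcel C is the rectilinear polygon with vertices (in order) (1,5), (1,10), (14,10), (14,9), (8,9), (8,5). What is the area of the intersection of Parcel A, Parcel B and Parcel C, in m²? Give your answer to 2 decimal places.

The intersection is the polygon with vertices (7.333,5), (4.333,5), (7,6).
By the shoelace formula its area is 1.50.

1.50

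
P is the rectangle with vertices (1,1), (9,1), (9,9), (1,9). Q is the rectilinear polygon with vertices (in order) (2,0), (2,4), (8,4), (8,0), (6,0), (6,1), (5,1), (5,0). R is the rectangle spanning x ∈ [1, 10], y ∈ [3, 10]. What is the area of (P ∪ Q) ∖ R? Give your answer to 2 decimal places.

21.00

|P ∪ Q| = 69.
|(P ∪ Q) ∩ R| = 48.
|(P ∪ Q) ∖ R| = 69 − 48 = 21.00.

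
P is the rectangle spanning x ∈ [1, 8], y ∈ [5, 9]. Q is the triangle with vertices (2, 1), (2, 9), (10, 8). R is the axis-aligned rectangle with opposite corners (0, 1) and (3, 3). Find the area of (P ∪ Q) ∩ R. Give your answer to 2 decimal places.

1.56

The region (P ∪ Q) ∩ R is the polygon with vertices (2,1), (2,3), (3,3), (3,1.875).
By the shoelace formula its area is 1.56.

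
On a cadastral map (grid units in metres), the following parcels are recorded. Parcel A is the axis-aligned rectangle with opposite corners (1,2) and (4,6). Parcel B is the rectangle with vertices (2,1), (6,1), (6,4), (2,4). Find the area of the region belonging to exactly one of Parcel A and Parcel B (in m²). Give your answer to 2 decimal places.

16.00

|Parcel A∩Parcel B|: x∈[2,4], y∈[2,4] → 2·2 = 4.
|Parcel A △ Parcel B| = |Parcel A| + |Parcel B| − 2·|Parcel A∩Parcel B| = 12 + 12 − 8 = 16.00.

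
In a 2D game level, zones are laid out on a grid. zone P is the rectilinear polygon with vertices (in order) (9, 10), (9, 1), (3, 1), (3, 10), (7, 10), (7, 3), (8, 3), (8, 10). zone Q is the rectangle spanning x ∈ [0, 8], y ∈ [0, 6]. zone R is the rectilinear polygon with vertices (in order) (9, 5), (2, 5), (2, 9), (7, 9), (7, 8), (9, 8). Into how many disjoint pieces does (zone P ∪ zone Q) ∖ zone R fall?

3

(zone P ∪ zone Q) ∖ zone R splits into 3 disjoint pieces (area 46, area 4, area 2).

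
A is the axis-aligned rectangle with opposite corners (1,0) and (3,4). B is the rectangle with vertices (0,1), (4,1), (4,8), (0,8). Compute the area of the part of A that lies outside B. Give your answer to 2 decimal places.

2.00

|A∩B|: x∈[1,3], y∈[1,4] → 2·3 = 6.
|A| = 8.
|A ∖ B| = |A| − |A∩B| = 8 − 6 = 2.00.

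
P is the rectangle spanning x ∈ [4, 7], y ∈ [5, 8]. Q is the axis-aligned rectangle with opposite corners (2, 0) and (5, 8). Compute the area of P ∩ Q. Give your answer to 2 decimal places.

3.00

|P∩Q|: x∈[4,5], y∈[5,8] → 1·3 = 3.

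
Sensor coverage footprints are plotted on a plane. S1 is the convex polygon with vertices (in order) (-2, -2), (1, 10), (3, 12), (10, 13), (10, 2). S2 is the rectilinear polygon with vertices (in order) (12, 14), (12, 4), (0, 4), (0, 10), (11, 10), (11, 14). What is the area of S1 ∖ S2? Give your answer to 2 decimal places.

|S1| = 121.5, |S1∩S2| = 58.
|S1 ∖ S2| = |S1| − |S1∩S2| = 121.5 − 58 = 63.50.

63.50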